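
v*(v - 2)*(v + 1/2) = v^3 - 3*v^2/2 - v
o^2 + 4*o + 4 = (o + 2)^2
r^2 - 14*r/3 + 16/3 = (r - 8/3)*(r - 2)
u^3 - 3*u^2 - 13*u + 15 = (u - 5)*(u - 1)*(u + 3)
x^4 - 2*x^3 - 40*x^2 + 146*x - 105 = (x - 5)*(x - 3)*(x - 1)*(x + 7)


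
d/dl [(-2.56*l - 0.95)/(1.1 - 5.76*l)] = (9.1168 - 47.73888*l)/(5.76*l - 1.1)^3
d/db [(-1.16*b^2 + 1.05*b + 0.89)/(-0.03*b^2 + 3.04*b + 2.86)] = (-3.4949*b^2 - 6.5818*b + 0.2974)/(0.0009*b^4 - 0.1824*b^3 + 9.07*b^2 + 17.3888*b + 8.1796)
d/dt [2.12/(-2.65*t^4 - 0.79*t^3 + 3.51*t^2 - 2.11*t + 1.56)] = (22.472*t^3 + 5.0244*t^2 - 14.8824*t + 4.4732)/(2.65*t^4 + 0.79*t^3 - 3.51*t^2 + 2.11*t - 1.56)^2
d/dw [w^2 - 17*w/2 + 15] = 2*w - 17/2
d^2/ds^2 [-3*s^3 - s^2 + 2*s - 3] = -18*s - 2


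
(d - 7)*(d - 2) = d^2 - 9*d + 14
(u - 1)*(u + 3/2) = u^2 + u/2 - 3/2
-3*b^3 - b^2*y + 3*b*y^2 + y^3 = (-b + y)*(b + y)*(3*b + y)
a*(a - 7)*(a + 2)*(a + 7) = a^4 + 2*a^3 - 49*a^2 - 98*a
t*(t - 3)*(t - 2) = t^3 - 5*t^2 + 6*t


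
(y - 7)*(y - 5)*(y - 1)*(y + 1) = y^4 - 12*y^3 + 34*y^2 + 12*y - 35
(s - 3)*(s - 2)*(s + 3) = s^3 - 2*s^2 - 9*s + 18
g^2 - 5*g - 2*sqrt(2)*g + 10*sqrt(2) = (g - 5)*(g - 2*sqrt(2))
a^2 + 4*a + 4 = (a + 2)^2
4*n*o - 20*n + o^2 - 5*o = (4*n + o)*(o - 5)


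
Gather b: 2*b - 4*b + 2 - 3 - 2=-2*b - 3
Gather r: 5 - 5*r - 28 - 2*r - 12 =-7*r - 35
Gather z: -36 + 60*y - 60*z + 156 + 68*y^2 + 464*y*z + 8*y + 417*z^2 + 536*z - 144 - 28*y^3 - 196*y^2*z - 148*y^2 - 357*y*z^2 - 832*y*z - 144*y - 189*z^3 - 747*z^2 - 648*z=-28*y^3 - 80*y^2 - 76*y - 189*z^3 + z^2*(-357*y - 330) + z*(-196*y^2 - 368*y - 172) - 24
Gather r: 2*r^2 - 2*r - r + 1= 2*r^2 - 3*r + 1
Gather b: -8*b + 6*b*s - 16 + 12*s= b*(6*s - 8) + 12*s - 16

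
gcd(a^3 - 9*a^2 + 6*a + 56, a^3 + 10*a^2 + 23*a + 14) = a + 2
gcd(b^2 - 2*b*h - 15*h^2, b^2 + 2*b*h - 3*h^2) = b + 3*h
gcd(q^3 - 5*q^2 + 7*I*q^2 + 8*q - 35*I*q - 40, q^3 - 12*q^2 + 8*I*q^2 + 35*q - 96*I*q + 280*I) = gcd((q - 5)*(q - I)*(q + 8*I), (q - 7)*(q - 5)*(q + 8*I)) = q^2 + q*(-5 + 8*I) - 40*I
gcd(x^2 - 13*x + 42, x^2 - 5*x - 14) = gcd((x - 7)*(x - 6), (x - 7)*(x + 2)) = x - 7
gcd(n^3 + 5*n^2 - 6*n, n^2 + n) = n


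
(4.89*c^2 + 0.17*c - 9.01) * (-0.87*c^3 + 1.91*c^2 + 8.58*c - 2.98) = -4.2543*c^5 + 9.192*c^4 + 50.1196*c^3 - 30.3227*c^2 - 77.8124*c + 26.8498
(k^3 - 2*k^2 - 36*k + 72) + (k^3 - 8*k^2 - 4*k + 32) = 2*k^3 - 10*k^2 - 40*k + 104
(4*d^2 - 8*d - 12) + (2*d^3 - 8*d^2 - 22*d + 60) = 2*d^3 - 4*d^2 - 30*d + 48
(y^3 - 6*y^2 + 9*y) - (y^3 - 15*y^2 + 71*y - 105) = 9*y^2 - 62*y + 105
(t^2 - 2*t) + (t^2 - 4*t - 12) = 2*t^2 - 6*t - 12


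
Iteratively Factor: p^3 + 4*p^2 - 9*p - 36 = (p + 3)*(p^2 + p - 12) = (p - 3)*(p + 3)*(p + 4)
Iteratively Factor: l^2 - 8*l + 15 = (l - 5)*(l - 3)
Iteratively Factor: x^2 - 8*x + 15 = (x - 3)*(x - 5)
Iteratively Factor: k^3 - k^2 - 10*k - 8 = (k - 4)*(k^2 + 3*k + 2) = (k - 4)*(k + 2)*(k + 1)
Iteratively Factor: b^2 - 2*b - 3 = (b + 1)*(b - 3)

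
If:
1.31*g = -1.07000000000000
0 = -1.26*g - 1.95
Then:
No Solution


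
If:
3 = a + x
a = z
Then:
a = z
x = 3 - z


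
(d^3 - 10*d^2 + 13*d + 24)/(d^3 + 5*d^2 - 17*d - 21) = (d - 8)/(d + 7)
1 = 1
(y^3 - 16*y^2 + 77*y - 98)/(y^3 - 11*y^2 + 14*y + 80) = (y^3 - 16*y^2 + 77*y - 98)/(y^3 - 11*y^2 + 14*y + 80)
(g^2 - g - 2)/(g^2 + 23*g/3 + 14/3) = 3*(g^2 - g - 2)/(3*g^2 + 23*g + 14)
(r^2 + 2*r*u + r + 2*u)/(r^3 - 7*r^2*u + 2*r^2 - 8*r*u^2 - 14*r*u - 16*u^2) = (r^2 + 2*r*u + r + 2*u)/(r^3 - 7*r^2*u + 2*r^2 - 8*r*u^2 - 14*r*u - 16*u^2)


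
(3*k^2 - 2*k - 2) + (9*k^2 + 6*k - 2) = 12*k^2 + 4*k - 4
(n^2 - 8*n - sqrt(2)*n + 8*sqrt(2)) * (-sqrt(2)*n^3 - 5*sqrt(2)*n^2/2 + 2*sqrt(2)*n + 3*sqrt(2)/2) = -sqrt(2)*n^5 + 2*n^4 + 11*sqrt(2)*n^4/2 - 11*n^3 + 22*sqrt(2)*n^3 - 44*n^2 - 29*sqrt(2)*n^2/2 - 12*sqrt(2)*n + 29*n + 24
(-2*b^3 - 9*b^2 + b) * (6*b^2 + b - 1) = -12*b^5 - 56*b^4 - b^3 + 10*b^2 - b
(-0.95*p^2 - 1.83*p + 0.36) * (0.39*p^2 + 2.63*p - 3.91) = -0.3705*p^4 - 3.2122*p^3 - 0.958*p^2 + 8.1021*p - 1.4076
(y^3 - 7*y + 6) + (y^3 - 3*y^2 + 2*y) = 2*y^3 - 3*y^2 - 5*y + 6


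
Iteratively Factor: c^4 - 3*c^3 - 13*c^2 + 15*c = (c - 5)*(c^3 + 2*c^2 - 3*c) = (c - 5)*(c + 3)*(c^2 - c) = (c - 5)*(c - 1)*(c + 3)*(c)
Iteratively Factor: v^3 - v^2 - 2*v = (v - 2)*(v^2 + v) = (v - 2)*(v + 1)*(v)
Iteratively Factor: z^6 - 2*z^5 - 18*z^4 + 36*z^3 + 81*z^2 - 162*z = (z + 3)*(z^5 - 5*z^4 - 3*z^3 + 45*z^2 - 54*z) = (z - 3)*(z + 3)*(z^4 - 2*z^3 - 9*z^2 + 18*z) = (z - 3)^2*(z + 3)*(z^3 + z^2 - 6*z) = (z - 3)^2*(z + 3)^2*(z^2 - 2*z) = (z - 3)^2*(z - 2)*(z + 3)^2*(z)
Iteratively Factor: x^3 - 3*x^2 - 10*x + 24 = (x - 4)*(x^2 + x - 6) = (x - 4)*(x - 2)*(x + 3)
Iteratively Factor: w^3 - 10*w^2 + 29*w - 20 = (w - 1)*(w^2 - 9*w + 20) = (w - 5)*(w - 1)*(w - 4)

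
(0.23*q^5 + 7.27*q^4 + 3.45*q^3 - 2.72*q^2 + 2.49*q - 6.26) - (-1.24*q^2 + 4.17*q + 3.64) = 0.23*q^5 + 7.27*q^4 + 3.45*q^3 - 1.48*q^2 - 1.68*q - 9.9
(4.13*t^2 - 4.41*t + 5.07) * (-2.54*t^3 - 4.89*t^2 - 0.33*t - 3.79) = -10.4902*t^5 - 8.9943*t^4 + 7.3242*t^3 - 38.9897*t^2 + 15.0408*t - 19.2153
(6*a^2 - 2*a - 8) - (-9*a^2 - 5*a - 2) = 15*a^2 + 3*a - 6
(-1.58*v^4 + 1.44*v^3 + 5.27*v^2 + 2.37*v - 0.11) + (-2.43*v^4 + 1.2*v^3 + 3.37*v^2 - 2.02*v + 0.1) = -4.01*v^4 + 2.64*v^3 + 8.64*v^2 + 0.35*v - 0.01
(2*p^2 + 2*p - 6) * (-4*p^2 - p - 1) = -8*p^4 - 10*p^3 + 20*p^2 + 4*p + 6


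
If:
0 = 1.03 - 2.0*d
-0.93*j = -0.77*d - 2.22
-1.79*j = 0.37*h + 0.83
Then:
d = 0.52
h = -15.85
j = 2.81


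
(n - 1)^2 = n^2 - 2*n + 1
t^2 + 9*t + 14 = (t + 2)*(t + 7)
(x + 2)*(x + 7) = x^2 + 9*x + 14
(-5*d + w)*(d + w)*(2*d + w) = -10*d^3 - 13*d^2*w - 2*d*w^2 + w^3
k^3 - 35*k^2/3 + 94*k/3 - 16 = (k - 8)*(k - 3)*(k - 2/3)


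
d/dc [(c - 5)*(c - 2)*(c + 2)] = 3*c^2 - 10*c - 4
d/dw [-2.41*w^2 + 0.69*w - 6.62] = 0.69 - 4.82*w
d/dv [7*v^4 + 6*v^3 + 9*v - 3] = 28*v^3 + 18*v^2 + 9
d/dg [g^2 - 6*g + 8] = 2*g - 6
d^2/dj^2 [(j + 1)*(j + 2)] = 2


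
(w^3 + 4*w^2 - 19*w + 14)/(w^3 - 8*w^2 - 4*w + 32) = (w^2 + 6*w - 7)/(w^2 - 6*w - 16)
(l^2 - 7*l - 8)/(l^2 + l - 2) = (l^2 - 7*l - 8)/(l^2 + l - 2)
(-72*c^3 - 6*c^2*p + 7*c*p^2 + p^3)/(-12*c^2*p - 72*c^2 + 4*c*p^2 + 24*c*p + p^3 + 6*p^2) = (-12*c^2 + c*p + p^2)/(-2*c*p - 12*c + p^2 + 6*p)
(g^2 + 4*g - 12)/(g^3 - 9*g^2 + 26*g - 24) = (g + 6)/(g^2 - 7*g + 12)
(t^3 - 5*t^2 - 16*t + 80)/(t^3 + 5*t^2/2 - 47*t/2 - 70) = 2*(t - 4)/(2*t + 7)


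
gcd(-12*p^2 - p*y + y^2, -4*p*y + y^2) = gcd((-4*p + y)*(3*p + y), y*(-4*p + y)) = -4*p + y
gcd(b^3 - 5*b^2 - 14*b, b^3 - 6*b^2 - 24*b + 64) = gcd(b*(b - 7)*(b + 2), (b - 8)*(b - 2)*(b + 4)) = 1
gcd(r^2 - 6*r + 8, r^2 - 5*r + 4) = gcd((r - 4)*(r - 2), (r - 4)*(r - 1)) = r - 4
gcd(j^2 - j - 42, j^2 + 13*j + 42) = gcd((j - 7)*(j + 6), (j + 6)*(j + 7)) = j + 6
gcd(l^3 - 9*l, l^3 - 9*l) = l^3 - 9*l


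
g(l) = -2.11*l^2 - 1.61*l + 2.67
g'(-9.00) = 36.37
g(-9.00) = -153.75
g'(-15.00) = 61.69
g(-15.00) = -447.93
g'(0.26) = -2.71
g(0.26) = 2.11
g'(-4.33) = 16.66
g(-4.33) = -29.92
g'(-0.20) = -0.77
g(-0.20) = 2.91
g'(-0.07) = -1.31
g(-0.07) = 2.77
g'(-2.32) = 8.18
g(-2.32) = -4.95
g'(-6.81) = 27.13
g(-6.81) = -84.22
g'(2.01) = -10.09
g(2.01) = -9.09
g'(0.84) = -5.15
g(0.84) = -0.17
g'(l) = -4.22*l - 1.61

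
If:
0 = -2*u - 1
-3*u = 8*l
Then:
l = 3/16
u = -1/2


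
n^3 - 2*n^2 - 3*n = n*(n - 3)*(n + 1)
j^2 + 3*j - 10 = (j - 2)*(j + 5)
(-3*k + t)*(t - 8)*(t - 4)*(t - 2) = -3*k*t^3 + 42*k*t^2 - 168*k*t + 192*k + t^4 - 14*t^3 + 56*t^2 - 64*t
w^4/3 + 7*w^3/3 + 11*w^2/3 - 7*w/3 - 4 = (w/3 + 1)*(w - 1)*(w + 1)*(w + 4)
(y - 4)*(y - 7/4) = y^2 - 23*y/4 + 7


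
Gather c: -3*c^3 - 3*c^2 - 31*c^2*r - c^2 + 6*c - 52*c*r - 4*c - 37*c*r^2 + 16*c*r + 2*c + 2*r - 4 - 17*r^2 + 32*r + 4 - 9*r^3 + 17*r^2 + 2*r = -3*c^3 + c^2*(-31*r - 4) + c*(-37*r^2 - 36*r + 4) - 9*r^3 + 36*r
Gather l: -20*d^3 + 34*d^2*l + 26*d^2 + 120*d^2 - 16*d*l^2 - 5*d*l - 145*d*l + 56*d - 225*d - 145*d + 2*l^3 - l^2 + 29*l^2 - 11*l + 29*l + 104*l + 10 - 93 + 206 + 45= -20*d^3 + 146*d^2 - 314*d + 2*l^3 + l^2*(28 - 16*d) + l*(34*d^2 - 150*d + 122) + 168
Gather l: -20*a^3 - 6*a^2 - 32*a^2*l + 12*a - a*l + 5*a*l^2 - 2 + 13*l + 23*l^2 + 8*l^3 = -20*a^3 - 6*a^2 + 12*a + 8*l^3 + l^2*(5*a + 23) + l*(-32*a^2 - a + 13) - 2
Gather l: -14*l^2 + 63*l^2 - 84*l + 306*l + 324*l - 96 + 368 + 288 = 49*l^2 + 546*l + 560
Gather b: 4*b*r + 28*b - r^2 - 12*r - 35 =b*(4*r + 28) - r^2 - 12*r - 35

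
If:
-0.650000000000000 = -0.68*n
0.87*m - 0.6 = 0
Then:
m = 0.69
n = 0.96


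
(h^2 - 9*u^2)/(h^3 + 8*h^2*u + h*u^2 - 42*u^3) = (-h + 3*u)/(-h^2 - 5*h*u + 14*u^2)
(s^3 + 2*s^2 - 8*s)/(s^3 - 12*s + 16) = s/(s - 2)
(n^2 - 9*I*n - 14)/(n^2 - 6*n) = (n^2 - 9*I*n - 14)/(n*(n - 6))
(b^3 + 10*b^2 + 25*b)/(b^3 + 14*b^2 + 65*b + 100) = b/(b + 4)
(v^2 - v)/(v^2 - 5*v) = (v - 1)/(v - 5)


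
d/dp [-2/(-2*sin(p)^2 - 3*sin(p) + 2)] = -2*(4*sin(p) + 3)*cos(p)/(2*sin(p)^2 + 3*sin(p) - 2)^2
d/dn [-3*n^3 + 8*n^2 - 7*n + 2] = -9*n^2 + 16*n - 7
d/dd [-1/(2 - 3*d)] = -3/(3*d - 2)^2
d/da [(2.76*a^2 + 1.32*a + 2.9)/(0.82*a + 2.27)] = (2.2632*a^2 + 12.5304*a + 0.6184)/(0.6724*a^2 + 3.7228*a + 5.1529)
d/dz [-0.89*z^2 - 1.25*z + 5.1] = -1.78*z - 1.25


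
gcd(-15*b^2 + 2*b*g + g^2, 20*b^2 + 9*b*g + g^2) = 5*b + g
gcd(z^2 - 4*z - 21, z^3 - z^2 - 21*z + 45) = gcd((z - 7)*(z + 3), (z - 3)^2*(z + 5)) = 1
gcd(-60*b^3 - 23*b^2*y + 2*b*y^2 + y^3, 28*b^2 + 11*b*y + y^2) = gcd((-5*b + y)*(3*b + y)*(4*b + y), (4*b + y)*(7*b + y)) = 4*b + y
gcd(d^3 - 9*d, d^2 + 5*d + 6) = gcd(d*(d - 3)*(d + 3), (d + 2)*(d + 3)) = d + 3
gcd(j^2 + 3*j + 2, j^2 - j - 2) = j + 1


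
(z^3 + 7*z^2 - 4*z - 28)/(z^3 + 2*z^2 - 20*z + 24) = (z^2 + 9*z + 14)/(z^2 + 4*z - 12)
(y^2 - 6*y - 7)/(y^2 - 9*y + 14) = (y + 1)/(y - 2)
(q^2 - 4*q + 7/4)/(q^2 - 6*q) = (q^2 - 4*q + 7/4)/(q*(q - 6))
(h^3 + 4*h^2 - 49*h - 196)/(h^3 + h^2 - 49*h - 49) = (h + 4)/(h + 1)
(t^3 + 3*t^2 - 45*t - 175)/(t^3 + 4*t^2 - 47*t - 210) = (t + 5)/(t + 6)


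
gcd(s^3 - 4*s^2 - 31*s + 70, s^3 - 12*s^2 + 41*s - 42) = s^2 - 9*s + 14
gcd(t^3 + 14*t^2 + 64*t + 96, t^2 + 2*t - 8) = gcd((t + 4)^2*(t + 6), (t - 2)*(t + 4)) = t + 4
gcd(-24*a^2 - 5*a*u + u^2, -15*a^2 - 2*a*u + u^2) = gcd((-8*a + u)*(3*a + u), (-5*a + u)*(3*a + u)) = 3*a + u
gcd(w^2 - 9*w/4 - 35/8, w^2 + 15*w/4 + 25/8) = w + 5/4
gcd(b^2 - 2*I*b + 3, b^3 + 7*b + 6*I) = b^2 - 2*I*b + 3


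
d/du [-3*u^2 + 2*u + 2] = 2 - 6*u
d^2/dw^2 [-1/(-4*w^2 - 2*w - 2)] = (-4*w^2 - 2*w + (4*w + 1)^2 - 2)/(2*w^2 + w + 1)^3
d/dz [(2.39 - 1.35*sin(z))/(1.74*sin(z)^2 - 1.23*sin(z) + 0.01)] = (2.349*sin(z)^2 - 8.3172*sin(z) + 2.9262)*cos(z)/(3.0276*sin(z)^4 - 4.2804*sin(z)^3 + 1.5477*sin(z)^2 - 0.0246*sin(z) + 0.0001)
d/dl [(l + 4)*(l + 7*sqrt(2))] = 2*l + 4 + 7*sqrt(2)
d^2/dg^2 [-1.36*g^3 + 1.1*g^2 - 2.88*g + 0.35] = 2.2 - 8.16*g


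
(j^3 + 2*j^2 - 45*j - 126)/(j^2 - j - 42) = j + 3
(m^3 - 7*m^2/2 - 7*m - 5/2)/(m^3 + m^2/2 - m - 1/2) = (m - 5)/(m - 1)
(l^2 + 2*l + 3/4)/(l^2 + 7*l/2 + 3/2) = (l + 3/2)/(l + 3)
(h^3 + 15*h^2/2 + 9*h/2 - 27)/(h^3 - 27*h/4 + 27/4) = 2*(h + 6)/(2*h - 3)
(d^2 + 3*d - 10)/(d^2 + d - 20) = (d - 2)/(d - 4)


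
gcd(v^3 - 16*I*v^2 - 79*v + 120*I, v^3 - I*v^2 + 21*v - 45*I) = v - 3*I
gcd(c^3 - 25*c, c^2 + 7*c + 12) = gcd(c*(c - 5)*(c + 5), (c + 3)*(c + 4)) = 1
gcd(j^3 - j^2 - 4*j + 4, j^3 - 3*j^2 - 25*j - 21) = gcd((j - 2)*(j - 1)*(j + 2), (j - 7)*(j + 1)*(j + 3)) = 1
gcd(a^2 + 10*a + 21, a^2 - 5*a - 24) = a + 3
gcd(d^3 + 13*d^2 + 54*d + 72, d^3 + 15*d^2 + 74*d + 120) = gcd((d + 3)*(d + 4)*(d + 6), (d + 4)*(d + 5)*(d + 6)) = d^2 + 10*d + 24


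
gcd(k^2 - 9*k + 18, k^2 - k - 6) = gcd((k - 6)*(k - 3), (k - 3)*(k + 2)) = k - 3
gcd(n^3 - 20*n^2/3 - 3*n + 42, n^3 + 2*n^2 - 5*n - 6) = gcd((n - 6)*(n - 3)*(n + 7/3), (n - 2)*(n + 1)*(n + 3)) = 1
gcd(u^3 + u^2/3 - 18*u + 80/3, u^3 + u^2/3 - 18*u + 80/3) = u^3 + u^2/3 - 18*u + 80/3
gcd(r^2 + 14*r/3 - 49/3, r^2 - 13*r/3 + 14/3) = r - 7/3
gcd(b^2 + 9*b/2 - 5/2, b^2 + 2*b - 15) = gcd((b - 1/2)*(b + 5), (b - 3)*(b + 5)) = b + 5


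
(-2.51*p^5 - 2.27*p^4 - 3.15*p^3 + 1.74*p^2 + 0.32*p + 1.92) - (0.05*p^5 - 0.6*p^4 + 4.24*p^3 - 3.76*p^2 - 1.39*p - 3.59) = -2.56*p^5 - 1.67*p^4 - 7.39*p^3 + 5.5*p^2 + 1.71*p + 5.51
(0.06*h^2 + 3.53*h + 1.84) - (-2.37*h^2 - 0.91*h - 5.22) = 2.43*h^2 + 4.44*h + 7.06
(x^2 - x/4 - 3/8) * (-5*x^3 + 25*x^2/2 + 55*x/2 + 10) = -5*x^5 + 55*x^4/4 + 105*x^3/4 - 25*x^2/16 - 205*x/16 - 15/4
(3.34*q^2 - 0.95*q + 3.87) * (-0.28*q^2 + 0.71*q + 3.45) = -0.9352*q^4 + 2.6374*q^3 + 9.7649*q^2 - 0.5298*q + 13.3515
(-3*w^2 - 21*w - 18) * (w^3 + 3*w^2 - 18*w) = -3*w^5 - 30*w^4 - 27*w^3 + 324*w^2 + 324*w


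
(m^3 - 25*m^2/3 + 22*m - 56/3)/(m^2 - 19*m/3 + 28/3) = m - 2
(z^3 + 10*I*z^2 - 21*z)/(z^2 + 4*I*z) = (z^2 + 10*I*z - 21)/(z + 4*I)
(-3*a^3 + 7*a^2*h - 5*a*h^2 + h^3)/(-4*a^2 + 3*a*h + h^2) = (3*a^2 - 4*a*h + h^2)/(4*a + h)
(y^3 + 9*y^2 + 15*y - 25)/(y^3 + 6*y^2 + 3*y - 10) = (y + 5)/(y + 2)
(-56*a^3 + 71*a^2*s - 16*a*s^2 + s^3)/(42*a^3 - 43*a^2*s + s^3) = (56*a^2 - 15*a*s + s^2)/(-42*a^2 + a*s + s^2)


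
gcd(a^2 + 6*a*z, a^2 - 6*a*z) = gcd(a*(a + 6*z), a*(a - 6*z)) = a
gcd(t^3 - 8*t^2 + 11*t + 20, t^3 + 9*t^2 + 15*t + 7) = t + 1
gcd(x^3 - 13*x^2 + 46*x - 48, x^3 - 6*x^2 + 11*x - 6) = x^2 - 5*x + 6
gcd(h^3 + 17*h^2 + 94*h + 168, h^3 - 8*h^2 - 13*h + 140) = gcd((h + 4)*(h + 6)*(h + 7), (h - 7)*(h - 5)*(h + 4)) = h + 4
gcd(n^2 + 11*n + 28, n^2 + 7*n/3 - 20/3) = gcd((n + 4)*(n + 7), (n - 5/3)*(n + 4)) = n + 4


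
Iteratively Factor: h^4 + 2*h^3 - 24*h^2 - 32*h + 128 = (h - 4)*(h^3 + 6*h^2 - 32) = (h - 4)*(h + 4)*(h^2 + 2*h - 8) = (h - 4)*(h - 2)*(h + 4)*(h + 4)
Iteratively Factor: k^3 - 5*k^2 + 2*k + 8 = (k + 1)*(k^2 - 6*k + 8) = (k - 4)*(k + 1)*(k - 2)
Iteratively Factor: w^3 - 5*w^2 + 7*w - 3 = (w - 3)*(w^2 - 2*w + 1) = (w - 3)*(w - 1)*(w - 1)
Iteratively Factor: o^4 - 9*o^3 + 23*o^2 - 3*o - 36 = (o - 4)*(o^3 - 5*o^2 + 3*o + 9) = (o - 4)*(o - 3)*(o^2 - 2*o - 3) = (o - 4)*(o - 3)*(o + 1)*(o - 3)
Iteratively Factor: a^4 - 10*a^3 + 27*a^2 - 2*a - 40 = (a - 2)*(a^3 - 8*a^2 + 11*a + 20) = (a - 5)*(a - 2)*(a^2 - 3*a - 4) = (a - 5)*(a - 4)*(a - 2)*(a + 1)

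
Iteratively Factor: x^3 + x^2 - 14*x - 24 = (x + 2)*(x^2 - x - 12) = (x - 4)*(x + 2)*(x + 3)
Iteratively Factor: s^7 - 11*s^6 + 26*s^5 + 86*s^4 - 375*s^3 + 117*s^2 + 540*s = (s - 4)*(s^6 - 7*s^5 - 2*s^4 + 78*s^3 - 63*s^2 - 135*s) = (s - 4)*(s - 3)*(s^5 - 4*s^4 - 14*s^3 + 36*s^2 + 45*s) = (s - 4)*(s - 3)*(s + 1)*(s^4 - 5*s^3 - 9*s^2 + 45*s) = (s - 4)*(s - 3)*(s + 1)*(s + 3)*(s^3 - 8*s^2 + 15*s) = (s - 5)*(s - 4)*(s - 3)*(s + 1)*(s + 3)*(s^2 - 3*s) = s*(s - 5)*(s - 4)*(s - 3)*(s + 1)*(s + 3)*(s - 3)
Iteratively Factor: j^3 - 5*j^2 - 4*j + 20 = (j - 2)*(j^2 - 3*j - 10) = (j - 5)*(j - 2)*(j + 2)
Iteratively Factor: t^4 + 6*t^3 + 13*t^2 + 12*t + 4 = (t + 1)*(t^3 + 5*t^2 + 8*t + 4) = (t + 1)^2*(t^2 + 4*t + 4) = (t + 1)^2*(t + 2)*(t + 2)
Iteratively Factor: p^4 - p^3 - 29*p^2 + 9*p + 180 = (p + 4)*(p^3 - 5*p^2 - 9*p + 45) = (p - 5)*(p + 4)*(p^2 - 9) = (p - 5)*(p - 3)*(p + 4)*(p + 3)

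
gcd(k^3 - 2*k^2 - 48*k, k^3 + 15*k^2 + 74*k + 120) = k + 6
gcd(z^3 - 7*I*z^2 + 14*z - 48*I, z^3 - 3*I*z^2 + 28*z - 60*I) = z - 2*I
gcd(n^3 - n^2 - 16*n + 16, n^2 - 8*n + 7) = n - 1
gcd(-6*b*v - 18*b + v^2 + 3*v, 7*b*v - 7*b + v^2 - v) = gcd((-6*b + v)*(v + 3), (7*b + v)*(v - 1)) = 1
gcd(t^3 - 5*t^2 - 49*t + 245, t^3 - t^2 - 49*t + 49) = t^2 - 49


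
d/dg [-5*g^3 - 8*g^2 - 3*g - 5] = -15*g^2 - 16*g - 3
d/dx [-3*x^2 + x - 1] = 1 - 6*x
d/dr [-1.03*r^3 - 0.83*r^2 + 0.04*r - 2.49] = -3.09*r^2 - 1.66*r + 0.04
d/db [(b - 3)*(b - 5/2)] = 2*b - 11/2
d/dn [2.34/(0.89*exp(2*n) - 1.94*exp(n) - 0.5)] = (4.5396 - 4.1652*exp(n))*exp(n)/(-0.89*exp(2*n) + 1.94*exp(n) + 0.5)^2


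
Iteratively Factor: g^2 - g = (g)*(g - 1)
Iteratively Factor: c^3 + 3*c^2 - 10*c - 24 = (c + 2)*(c^2 + c - 12) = (c - 3)*(c + 2)*(c + 4)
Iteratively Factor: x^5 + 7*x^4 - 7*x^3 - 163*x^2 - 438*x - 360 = (x + 2)*(x^4 + 5*x^3 - 17*x^2 - 129*x - 180) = (x + 2)*(x + 3)*(x^3 + 2*x^2 - 23*x - 60) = (x + 2)*(x + 3)^2*(x^2 - x - 20) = (x + 2)*(x + 3)^2*(x + 4)*(x - 5)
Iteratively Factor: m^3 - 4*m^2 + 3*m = (m - 1)*(m^2 - 3*m) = (m - 3)*(m - 1)*(m)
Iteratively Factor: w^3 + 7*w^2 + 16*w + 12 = (w + 2)*(w^2 + 5*w + 6) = (w + 2)^2*(w + 3)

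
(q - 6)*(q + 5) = q^2 - q - 30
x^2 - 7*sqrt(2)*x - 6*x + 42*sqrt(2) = (x - 6)*(x - 7*sqrt(2))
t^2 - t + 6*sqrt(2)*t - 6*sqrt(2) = (t - 1)*(t + 6*sqrt(2))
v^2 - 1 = (v - 1)*(v + 1)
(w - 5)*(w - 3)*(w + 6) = w^3 - 2*w^2 - 33*w + 90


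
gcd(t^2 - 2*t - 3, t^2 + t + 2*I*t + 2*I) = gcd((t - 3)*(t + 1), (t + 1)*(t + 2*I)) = t + 1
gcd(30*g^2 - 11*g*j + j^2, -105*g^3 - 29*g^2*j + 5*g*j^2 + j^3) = 5*g - j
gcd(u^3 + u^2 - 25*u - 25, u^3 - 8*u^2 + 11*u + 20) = u^2 - 4*u - 5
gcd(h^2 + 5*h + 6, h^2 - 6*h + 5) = 1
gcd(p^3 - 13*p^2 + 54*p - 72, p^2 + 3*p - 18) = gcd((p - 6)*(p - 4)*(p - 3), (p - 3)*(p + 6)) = p - 3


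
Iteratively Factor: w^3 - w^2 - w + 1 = (w + 1)*(w^2 - 2*w + 1) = (w - 1)*(w + 1)*(w - 1)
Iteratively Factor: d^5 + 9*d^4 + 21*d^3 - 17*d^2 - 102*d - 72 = (d + 4)*(d^4 + 5*d^3 + d^2 - 21*d - 18) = (d - 2)*(d + 4)*(d^3 + 7*d^2 + 15*d + 9) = (d - 2)*(d + 1)*(d + 4)*(d^2 + 6*d + 9) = (d - 2)*(d + 1)*(d + 3)*(d + 4)*(d + 3)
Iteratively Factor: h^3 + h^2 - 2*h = (h)*(h^2 + h - 2) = h*(h + 2)*(h - 1)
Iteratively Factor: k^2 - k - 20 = (k - 5)*(k + 4)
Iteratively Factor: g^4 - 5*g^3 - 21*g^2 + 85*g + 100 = (g + 1)*(g^3 - 6*g^2 - 15*g + 100) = (g - 5)*(g + 1)*(g^2 - g - 20) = (g - 5)^2*(g + 1)*(g + 4)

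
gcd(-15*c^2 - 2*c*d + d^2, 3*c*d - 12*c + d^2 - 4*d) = 3*c + d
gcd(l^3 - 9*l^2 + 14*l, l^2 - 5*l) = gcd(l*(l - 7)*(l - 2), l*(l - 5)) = l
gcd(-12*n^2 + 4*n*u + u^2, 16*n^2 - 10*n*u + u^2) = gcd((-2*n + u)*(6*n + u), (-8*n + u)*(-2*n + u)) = -2*n + u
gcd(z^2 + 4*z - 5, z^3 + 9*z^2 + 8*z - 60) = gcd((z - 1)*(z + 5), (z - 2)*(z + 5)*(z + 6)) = z + 5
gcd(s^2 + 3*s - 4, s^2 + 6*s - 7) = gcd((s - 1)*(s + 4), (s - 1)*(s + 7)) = s - 1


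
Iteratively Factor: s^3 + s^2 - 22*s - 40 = (s + 2)*(s^2 - s - 20) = (s + 2)*(s + 4)*(s - 5)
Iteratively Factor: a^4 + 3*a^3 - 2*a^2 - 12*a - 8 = (a - 2)*(a^3 + 5*a^2 + 8*a + 4) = (a - 2)*(a + 1)*(a^2 + 4*a + 4) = (a - 2)*(a + 1)*(a + 2)*(a + 2)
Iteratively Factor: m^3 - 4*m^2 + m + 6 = (m + 1)*(m^2 - 5*m + 6) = (m - 3)*(m + 1)*(m - 2)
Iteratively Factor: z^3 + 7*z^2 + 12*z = (z + 4)*(z^2 + 3*z) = z*(z + 4)*(z + 3)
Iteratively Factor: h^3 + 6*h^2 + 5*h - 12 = (h - 1)*(h^2 + 7*h + 12) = (h - 1)*(h + 3)*(h + 4)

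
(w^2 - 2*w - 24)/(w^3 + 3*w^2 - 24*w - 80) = (w - 6)/(w^2 - w - 20)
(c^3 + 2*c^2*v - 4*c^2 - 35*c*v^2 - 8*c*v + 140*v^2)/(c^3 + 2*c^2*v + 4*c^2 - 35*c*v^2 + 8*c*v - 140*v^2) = (c - 4)/(c + 4)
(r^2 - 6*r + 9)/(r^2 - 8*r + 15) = (r - 3)/(r - 5)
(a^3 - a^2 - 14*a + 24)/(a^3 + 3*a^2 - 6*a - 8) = (a - 3)/(a + 1)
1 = 1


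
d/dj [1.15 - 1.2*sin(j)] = -1.2*cos(j)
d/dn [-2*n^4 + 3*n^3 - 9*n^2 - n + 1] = -8*n^3 + 9*n^2 - 18*n - 1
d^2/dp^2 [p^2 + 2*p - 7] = 2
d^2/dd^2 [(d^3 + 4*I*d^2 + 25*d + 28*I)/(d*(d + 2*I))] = 2*(29*d^3 + 84*I*d^2 - 168*d - 112*I)/(d^3*(d^3 + 6*I*d^2 - 12*d - 8*I))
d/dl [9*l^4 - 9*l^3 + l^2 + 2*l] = 36*l^3 - 27*l^2 + 2*l + 2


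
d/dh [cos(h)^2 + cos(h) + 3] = -sin(h) - sin(2*h)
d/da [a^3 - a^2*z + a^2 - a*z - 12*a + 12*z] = 3*a^2 - 2*a*z + 2*a - z - 12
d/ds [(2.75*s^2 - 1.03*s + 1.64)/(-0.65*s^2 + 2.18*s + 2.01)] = (5.3255*s^2 + 13.187*s - 5.6455)/(0.4225*s^4 - 2.834*s^3 + 2.1394*s^2 + 8.7636*s + 4.0401)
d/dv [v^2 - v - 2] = 2*v - 1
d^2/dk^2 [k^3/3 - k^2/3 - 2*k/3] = 2*k - 2/3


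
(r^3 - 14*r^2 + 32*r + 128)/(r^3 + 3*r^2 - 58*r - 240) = (r^2 - 6*r - 16)/(r^2 + 11*r + 30)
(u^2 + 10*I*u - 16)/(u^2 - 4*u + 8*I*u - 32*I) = (u + 2*I)/(u - 4)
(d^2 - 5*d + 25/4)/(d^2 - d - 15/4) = (2*d - 5)/(2*d + 3)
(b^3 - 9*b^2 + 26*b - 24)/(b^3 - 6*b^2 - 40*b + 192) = (b^2 - 5*b + 6)/(b^2 - 2*b - 48)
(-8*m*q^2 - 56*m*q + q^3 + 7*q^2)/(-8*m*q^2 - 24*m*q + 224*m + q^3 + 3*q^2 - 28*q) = q/(q - 4)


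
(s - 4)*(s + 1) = s^2 - 3*s - 4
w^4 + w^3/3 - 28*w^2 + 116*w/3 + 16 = (w - 4)*(w - 2)*(w + 1/3)*(w + 6)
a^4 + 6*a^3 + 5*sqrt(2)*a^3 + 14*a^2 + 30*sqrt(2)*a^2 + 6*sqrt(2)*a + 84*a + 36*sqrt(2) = (a + 6)*(a + sqrt(2))^2*(a + 3*sqrt(2))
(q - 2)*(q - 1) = q^2 - 3*q + 2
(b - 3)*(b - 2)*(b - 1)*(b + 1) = b^4 - 5*b^3 + 5*b^2 + 5*b - 6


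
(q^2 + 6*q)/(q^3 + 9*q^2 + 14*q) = (q + 6)/(q^2 + 9*q + 14)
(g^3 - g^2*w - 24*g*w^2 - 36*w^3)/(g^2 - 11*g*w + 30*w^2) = (-g^2 - 5*g*w - 6*w^2)/(-g + 5*w)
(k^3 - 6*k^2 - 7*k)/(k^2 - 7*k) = k + 1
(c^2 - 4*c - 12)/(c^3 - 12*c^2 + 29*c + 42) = (c + 2)/(c^2 - 6*c - 7)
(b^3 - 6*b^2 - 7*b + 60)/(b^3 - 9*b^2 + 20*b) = (b + 3)/b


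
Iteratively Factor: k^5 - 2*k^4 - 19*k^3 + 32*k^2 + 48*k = (k + 4)*(k^4 - 6*k^3 + 5*k^2 + 12*k) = (k - 3)*(k + 4)*(k^3 - 3*k^2 - 4*k) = (k - 3)*(k + 1)*(k + 4)*(k^2 - 4*k) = k*(k - 3)*(k + 1)*(k + 4)*(k - 4)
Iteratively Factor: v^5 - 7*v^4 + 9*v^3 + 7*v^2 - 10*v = (v + 1)*(v^4 - 8*v^3 + 17*v^2 - 10*v) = (v - 5)*(v + 1)*(v^3 - 3*v^2 + 2*v) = (v - 5)*(v - 2)*(v + 1)*(v^2 - v) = v*(v - 5)*(v - 2)*(v + 1)*(v - 1)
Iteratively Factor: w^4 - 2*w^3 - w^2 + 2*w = (w + 1)*(w^3 - 3*w^2 + 2*w) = (w - 2)*(w + 1)*(w^2 - w) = (w - 2)*(w - 1)*(w + 1)*(w)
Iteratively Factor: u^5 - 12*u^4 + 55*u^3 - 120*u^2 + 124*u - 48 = (u - 3)*(u^4 - 9*u^3 + 28*u^2 - 36*u + 16) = (u - 3)*(u - 1)*(u^3 - 8*u^2 + 20*u - 16) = (u - 3)*(u - 2)*(u - 1)*(u^2 - 6*u + 8) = (u - 4)*(u - 3)*(u - 2)*(u - 1)*(u - 2)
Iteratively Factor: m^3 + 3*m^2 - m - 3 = (m - 1)*(m^2 + 4*m + 3) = (m - 1)*(m + 3)*(m + 1)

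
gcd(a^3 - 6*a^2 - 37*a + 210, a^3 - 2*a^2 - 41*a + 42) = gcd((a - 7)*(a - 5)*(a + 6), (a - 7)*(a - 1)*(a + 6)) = a^2 - a - 42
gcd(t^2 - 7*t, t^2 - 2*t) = t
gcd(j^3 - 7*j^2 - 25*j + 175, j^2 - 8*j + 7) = j - 7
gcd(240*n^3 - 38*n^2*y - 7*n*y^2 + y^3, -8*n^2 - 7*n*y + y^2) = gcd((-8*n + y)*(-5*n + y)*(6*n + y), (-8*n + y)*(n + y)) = -8*n + y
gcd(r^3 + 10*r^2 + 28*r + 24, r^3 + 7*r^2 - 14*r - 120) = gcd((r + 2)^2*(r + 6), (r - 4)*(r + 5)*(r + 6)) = r + 6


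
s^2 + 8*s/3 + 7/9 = (s + 1/3)*(s + 7/3)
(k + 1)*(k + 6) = k^2 + 7*k + 6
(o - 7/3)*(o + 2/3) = o^2 - 5*o/3 - 14/9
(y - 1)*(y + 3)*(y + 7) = y^3 + 9*y^2 + 11*y - 21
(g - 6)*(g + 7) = g^2 + g - 42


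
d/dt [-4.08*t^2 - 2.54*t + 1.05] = -8.16*t - 2.54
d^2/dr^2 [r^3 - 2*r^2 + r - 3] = 6*r - 4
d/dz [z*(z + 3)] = 2*z + 3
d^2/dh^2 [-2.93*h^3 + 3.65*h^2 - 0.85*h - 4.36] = 7.3 - 17.58*h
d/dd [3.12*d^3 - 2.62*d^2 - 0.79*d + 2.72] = 9.36*d^2 - 5.24*d - 0.79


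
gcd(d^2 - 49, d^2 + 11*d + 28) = d + 7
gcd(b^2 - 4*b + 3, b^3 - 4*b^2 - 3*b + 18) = b - 3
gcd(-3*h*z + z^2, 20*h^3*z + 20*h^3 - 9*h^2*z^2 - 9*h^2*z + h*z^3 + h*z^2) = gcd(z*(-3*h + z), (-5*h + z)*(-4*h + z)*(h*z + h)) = 1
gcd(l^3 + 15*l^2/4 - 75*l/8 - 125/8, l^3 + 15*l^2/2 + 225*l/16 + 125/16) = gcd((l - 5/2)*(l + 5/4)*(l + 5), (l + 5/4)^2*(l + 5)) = l^2 + 25*l/4 + 25/4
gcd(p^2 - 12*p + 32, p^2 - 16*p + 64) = p - 8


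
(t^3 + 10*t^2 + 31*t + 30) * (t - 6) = t^4 + 4*t^3 - 29*t^2 - 156*t - 180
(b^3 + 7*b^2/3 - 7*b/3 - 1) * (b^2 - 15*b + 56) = b^5 - 38*b^4/3 + 56*b^3/3 + 494*b^2/3 - 347*b/3 - 56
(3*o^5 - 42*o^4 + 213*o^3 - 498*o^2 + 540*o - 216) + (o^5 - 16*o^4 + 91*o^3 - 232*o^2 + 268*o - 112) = 4*o^5 - 58*o^4 + 304*o^3 - 730*o^2 + 808*o - 328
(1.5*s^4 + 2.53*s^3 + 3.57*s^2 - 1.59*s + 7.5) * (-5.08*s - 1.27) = -7.62*s^5 - 14.7574*s^4 - 21.3487*s^3 + 3.5433*s^2 - 36.0807*s - 9.525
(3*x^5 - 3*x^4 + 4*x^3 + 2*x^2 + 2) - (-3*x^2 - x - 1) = 3*x^5 - 3*x^4 + 4*x^3 + 5*x^2 + x + 3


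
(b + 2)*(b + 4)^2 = b^3 + 10*b^2 + 32*b + 32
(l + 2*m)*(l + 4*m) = l^2 + 6*l*m + 8*m^2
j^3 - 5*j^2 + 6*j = j*(j - 3)*(j - 2)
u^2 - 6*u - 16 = (u - 8)*(u + 2)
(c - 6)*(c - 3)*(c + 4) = c^3 - 5*c^2 - 18*c + 72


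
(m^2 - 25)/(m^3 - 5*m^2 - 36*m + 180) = (m + 5)/(m^2 - 36)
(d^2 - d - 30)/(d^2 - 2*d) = (d^2 - d - 30)/(d*(d - 2))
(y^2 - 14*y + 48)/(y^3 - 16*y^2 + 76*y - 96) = 1/(y - 2)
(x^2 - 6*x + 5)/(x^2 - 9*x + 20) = (x - 1)/(x - 4)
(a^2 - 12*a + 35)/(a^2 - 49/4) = 4*(a^2 - 12*a + 35)/(4*a^2 - 49)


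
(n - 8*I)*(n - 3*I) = n^2 - 11*I*n - 24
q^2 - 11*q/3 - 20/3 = (q - 5)*(q + 4/3)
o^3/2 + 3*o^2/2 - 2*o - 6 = (o/2 + 1)*(o - 2)*(o + 3)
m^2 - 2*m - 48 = (m - 8)*(m + 6)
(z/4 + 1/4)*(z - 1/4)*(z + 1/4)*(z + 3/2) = z^4/4 + 5*z^3/8 + 23*z^2/64 - 5*z/128 - 3/128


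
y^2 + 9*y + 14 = (y + 2)*(y + 7)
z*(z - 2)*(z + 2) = z^3 - 4*z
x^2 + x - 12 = (x - 3)*(x + 4)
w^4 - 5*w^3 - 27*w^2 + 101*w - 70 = (w - 7)*(w - 2)*(w - 1)*(w + 5)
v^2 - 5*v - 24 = (v - 8)*(v + 3)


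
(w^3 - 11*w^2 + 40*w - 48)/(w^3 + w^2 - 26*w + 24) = (w^2 - 7*w + 12)/(w^2 + 5*w - 6)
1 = 1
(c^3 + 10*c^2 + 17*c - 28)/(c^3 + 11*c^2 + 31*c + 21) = (c^2 + 3*c - 4)/(c^2 + 4*c + 3)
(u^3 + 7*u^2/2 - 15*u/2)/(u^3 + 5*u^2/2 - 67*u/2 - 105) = u*(2*u - 3)/(2*u^2 - 5*u - 42)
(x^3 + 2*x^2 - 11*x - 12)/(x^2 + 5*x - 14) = (x^3 + 2*x^2 - 11*x - 12)/(x^2 + 5*x - 14)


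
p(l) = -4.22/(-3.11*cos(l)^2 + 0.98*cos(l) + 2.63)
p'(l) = -4.22*(-6.22*sin(l)*cos(l) + 0.98*sin(l))/(-3.11*cos(l)^2 + 0.98*cos(l) + 2.63)^2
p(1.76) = -1.81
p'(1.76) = -1.63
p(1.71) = -1.73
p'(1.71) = -1.30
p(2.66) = 6.19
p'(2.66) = -27.34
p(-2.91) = 3.32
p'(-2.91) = 4.22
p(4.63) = -1.67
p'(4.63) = 0.98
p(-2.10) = -3.14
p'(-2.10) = 8.33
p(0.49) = -3.93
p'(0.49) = 7.77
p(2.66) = 6.19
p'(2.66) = -27.34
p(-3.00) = 3.04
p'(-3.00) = 2.21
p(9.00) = 5.00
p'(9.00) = -16.20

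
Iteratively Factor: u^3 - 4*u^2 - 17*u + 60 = (u - 5)*(u^2 + u - 12) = (u - 5)*(u + 4)*(u - 3)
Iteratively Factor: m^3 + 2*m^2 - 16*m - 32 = (m - 4)*(m^2 + 6*m + 8) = (m - 4)*(m + 2)*(m + 4)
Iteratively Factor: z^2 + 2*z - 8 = (z + 4)*(z - 2)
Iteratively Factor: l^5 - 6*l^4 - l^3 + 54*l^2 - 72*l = (l)*(l^4 - 6*l^3 - l^2 + 54*l - 72) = l*(l + 3)*(l^3 - 9*l^2 + 26*l - 24) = l*(l - 4)*(l + 3)*(l^2 - 5*l + 6) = l*(l - 4)*(l - 2)*(l + 3)*(l - 3)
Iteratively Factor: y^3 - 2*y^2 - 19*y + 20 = (y - 1)*(y^2 - y - 20) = (y - 1)*(y + 4)*(y - 5)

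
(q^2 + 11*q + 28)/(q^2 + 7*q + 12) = (q + 7)/(q + 3)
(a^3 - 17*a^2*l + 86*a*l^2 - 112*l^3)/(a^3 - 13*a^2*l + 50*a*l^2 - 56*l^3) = (a - 8*l)/(a - 4*l)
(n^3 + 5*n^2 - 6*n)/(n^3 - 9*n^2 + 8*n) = (n + 6)/(n - 8)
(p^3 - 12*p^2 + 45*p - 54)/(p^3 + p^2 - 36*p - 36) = (p^2 - 6*p + 9)/(p^2 + 7*p + 6)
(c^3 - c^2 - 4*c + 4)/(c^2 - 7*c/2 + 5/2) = 2*(c^2 - 4)/(2*c - 5)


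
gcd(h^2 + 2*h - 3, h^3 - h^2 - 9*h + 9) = h^2 + 2*h - 3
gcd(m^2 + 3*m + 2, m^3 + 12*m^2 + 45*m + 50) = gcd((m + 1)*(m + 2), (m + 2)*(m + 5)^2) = m + 2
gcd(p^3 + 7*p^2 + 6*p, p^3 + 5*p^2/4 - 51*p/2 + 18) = p + 6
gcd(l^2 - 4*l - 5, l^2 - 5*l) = l - 5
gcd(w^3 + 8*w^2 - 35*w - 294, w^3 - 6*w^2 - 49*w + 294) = w^2 + w - 42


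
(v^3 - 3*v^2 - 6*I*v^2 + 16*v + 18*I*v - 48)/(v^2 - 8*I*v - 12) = (v^3 + v^2*(-3 - 6*I) + v*(16 + 18*I) - 48)/(v^2 - 8*I*v - 12)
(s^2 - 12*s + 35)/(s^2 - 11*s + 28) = (s - 5)/(s - 4)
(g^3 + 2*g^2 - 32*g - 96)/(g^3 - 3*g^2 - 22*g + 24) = (g + 4)/(g - 1)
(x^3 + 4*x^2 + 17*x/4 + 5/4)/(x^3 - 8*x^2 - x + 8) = (x^2 + 3*x + 5/4)/(x^2 - 9*x + 8)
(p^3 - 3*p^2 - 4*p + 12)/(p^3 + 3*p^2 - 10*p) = (p^2 - p - 6)/(p*(p + 5))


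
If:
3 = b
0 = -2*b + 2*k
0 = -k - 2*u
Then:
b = 3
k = 3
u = -3/2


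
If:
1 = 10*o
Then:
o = 1/10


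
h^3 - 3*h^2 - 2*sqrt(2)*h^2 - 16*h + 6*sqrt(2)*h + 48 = (h - 3)*(h - 4*sqrt(2))*(h + 2*sqrt(2))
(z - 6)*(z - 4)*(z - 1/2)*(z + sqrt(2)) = z^4 - 21*z^3/2 + sqrt(2)*z^3 - 21*sqrt(2)*z^2/2 + 29*z^2 - 12*z + 29*sqrt(2)*z - 12*sqrt(2)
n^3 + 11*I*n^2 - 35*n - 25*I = (n + I)*(n + 5*I)^2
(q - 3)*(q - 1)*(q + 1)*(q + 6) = q^4 + 3*q^3 - 19*q^2 - 3*q + 18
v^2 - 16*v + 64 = (v - 8)^2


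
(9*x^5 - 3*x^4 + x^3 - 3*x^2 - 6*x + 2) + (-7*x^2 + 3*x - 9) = 9*x^5 - 3*x^4 + x^3 - 10*x^2 - 3*x - 7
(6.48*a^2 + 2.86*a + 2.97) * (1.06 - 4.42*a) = -28.6416*a^3 - 5.7724*a^2 - 10.0958*a + 3.1482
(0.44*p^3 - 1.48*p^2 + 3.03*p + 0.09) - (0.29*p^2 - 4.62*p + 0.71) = 0.44*p^3 - 1.77*p^2 + 7.65*p - 0.62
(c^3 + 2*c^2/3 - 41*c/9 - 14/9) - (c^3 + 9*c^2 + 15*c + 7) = -25*c^2/3 - 176*c/9 - 77/9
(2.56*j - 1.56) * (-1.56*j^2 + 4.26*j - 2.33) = -3.9936*j^3 + 13.3392*j^2 - 12.6104*j + 3.6348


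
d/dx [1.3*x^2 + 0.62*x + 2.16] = 2.6*x + 0.62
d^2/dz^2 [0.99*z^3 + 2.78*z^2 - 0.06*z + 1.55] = 5.94*z + 5.56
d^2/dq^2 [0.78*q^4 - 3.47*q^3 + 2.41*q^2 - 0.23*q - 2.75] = 9.36*q^2 - 20.82*q + 4.82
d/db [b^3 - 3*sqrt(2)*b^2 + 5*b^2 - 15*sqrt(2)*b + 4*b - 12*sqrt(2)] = 3*b^2 - 6*sqrt(2)*b + 10*b - 15*sqrt(2) + 4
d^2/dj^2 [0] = 0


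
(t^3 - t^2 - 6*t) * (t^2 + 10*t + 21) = t^5 + 9*t^4 + 5*t^3 - 81*t^2 - 126*t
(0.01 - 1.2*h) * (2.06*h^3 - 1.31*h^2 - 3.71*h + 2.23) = -2.472*h^4 + 1.5926*h^3 + 4.4389*h^2 - 2.7131*h + 0.0223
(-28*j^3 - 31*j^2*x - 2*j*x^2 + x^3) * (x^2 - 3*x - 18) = -28*j^3*x^2 + 84*j^3*x + 504*j^3 - 31*j^2*x^3 + 93*j^2*x^2 + 558*j^2*x - 2*j*x^4 + 6*j*x^3 + 36*j*x^2 + x^5 - 3*x^4 - 18*x^3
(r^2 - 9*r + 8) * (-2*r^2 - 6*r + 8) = -2*r^4 + 12*r^3 + 46*r^2 - 120*r + 64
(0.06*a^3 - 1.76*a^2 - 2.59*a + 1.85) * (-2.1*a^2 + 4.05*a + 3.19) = -0.126*a^5 + 3.939*a^4 - 1.4976*a^3 - 19.9889*a^2 - 0.769600000000001*a + 5.9015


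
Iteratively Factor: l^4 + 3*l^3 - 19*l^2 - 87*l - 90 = (l + 3)*(l^3 - 19*l - 30) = (l + 3)^2*(l^2 - 3*l - 10) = (l - 5)*(l + 3)^2*(l + 2)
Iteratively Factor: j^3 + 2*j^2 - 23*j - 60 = (j - 5)*(j^2 + 7*j + 12) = (j - 5)*(j + 4)*(j + 3)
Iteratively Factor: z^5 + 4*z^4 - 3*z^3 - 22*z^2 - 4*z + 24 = (z - 1)*(z^4 + 5*z^3 + 2*z^2 - 20*z - 24) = (z - 1)*(z + 2)*(z^3 + 3*z^2 - 4*z - 12) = (z - 2)*(z - 1)*(z + 2)*(z^2 + 5*z + 6) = (z - 2)*(z - 1)*(z + 2)^2*(z + 3)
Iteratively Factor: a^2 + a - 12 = (a + 4)*(a - 3)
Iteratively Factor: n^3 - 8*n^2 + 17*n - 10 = (n - 1)*(n^2 - 7*n + 10) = (n - 5)*(n - 1)*(n - 2)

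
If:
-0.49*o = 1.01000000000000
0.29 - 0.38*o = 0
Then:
No Solution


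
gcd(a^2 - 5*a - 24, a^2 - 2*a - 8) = 1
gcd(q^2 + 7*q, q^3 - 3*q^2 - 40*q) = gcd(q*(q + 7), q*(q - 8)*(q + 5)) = q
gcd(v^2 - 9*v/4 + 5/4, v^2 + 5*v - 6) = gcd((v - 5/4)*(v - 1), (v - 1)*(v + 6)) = v - 1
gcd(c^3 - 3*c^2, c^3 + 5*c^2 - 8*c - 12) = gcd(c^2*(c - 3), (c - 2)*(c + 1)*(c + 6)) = 1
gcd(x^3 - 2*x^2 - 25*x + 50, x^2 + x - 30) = x - 5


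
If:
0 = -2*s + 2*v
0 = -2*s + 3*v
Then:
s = 0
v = 0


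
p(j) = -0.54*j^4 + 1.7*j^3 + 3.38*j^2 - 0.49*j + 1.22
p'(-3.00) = 83.45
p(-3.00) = -56.53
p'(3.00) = 7.37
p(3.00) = 32.33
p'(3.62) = -11.65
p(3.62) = 31.65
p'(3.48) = -6.23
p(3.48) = 32.90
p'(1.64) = 14.79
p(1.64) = 13.10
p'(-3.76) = 161.01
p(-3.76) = -147.45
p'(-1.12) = 1.37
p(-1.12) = 2.77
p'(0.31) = 2.03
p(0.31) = 1.44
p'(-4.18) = 218.12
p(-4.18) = -226.69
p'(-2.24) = 34.23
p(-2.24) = -13.43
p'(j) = -2.16*j^3 + 5.1*j^2 + 6.76*j - 0.49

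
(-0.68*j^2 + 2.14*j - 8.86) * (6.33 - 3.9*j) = 2.652*j^3 - 12.6504*j^2 + 48.1002*j - 56.0838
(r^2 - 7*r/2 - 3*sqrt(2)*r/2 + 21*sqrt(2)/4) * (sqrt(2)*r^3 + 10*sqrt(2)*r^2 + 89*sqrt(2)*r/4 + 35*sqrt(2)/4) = sqrt(2)*r^5 - 3*r^4 + 13*sqrt(2)*r^4/2 - 39*r^3/2 - 51*sqrt(2)*r^3/4 - 553*sqrt(2)*r^2/8 + 153*r^2/4 - 245*sqrt(2)*r/8 + 1659*r/8 + 735/8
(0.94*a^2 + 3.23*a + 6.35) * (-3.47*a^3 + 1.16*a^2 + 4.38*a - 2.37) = -3.2618*a^5 - 10.1177*a^4 - 14.1705*a^3 + 19.2856*a^2 + 20.1579*a - 15.0495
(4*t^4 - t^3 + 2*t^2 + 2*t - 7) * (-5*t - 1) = -20*t^5 + t^4 - 9*t^3 - 12*t^2 + 33*t + 7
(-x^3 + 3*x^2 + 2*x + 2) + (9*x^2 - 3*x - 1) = -x^3 + 12*x^2 - x + 1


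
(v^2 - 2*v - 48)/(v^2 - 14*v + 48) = (v + 6)/(v - 6)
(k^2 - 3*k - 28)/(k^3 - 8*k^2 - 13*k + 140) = 1/(k - 5)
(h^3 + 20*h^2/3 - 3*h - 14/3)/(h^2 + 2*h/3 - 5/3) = (3*h^2 + 23*h + 14)/(3*h + 5)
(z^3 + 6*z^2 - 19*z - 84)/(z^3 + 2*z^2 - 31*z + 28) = (z + 3)/(z - 1)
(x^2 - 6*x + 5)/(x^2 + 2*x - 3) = (x - 5)/(x + 3)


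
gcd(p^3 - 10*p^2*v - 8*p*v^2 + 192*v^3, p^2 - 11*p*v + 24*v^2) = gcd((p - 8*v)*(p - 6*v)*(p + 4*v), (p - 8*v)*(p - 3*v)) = p - 8*v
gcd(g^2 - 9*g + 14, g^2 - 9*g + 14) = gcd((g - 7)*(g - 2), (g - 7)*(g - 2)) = g^2 - 9*g + 14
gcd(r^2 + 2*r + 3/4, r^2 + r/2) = r + 1/2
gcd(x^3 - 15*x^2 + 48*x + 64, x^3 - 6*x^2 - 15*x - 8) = x^2 - 7*x - 8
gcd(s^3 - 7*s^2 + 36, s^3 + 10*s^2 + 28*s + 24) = s + 2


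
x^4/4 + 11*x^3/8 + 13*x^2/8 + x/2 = x*(x/4 + 1)*(x + 1/2)*(x + 1)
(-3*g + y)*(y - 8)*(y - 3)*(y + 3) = -3*g*y^3 + 24*g*y^2 + 27*g*y - 216*g + y^4 - 8*y^3 - 9*y^2 + 72*y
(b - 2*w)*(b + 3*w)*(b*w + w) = b^3*w + b^2*w^2 + b^2*w - 6*b*w^3 + b*w^2 - 6*w^3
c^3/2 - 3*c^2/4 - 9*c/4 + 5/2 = (c/2 + 1)*(c - 5/2)*(c - 1)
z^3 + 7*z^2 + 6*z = z*(z + 1)*(z + 6)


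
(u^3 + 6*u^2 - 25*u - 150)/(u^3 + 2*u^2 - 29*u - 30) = (u + 5)/(u + 1)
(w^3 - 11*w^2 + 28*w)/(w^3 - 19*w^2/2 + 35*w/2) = 2*(w - 4)/(2*w - 5)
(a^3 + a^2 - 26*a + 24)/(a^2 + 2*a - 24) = a - 1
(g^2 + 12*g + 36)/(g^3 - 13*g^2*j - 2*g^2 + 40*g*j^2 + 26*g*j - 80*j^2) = (g^2 + 12*g + 36)/(g^3 - 13*g^2*j - 2*g^2 + 40*g*j^2 + 26*g*j - 80*j^2)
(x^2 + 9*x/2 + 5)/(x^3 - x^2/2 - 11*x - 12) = (2*x + 5)/(2*x^2 - 5*x - 12)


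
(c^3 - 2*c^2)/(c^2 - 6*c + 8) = c^2/(c - 4)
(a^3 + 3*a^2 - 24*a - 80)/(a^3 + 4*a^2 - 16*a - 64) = (a - 5)/(a - 4)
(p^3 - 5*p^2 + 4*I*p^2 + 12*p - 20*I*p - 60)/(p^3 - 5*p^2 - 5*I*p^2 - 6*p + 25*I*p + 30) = (p + 6*I)/(p - 3*I)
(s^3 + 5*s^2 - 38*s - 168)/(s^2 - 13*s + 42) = (s^2 + 11*s + 28)/(s - 7)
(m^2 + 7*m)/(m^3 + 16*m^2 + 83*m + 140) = m/(m^2 + 9*m + 20)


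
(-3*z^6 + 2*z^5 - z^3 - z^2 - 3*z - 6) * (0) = 0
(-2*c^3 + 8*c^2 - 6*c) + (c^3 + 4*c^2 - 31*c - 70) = -c^3 + 12*c^2 - 37*c - 70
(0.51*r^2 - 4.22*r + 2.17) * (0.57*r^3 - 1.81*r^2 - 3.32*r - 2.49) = 0.2907*r^5 - 3.3285*r^4 + 7.1819*r^3 + 8.8128*r^2 + 3.3034*r - 5.4033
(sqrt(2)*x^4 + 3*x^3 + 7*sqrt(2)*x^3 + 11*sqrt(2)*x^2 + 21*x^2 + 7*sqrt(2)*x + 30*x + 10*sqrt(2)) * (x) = sqrt(2)*x^5 + 3*x^4 + 7*sqrt(2)*x^4 + 11*sqrt(2)*x^3 + 21*x^3 + 7*sqrt(2)*x^2 + 30*x^2 + 10*sqrt(2)*x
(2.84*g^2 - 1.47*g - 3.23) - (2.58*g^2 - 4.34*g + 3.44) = 0.26*g^2 + 2.87*g - 6.67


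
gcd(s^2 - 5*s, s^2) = s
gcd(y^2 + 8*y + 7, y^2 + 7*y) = y + 7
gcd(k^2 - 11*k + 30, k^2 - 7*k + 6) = k - 6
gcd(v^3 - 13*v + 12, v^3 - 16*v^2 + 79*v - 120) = v - 3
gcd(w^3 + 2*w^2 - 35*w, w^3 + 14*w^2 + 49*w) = w^2 + 7*w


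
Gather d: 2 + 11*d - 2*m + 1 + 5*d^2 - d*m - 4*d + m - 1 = 5*d^2 + d*(7 - m) - m + 2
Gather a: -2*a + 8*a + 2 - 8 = 6*a - 6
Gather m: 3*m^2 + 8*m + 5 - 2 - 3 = 3*m^2 + 8*m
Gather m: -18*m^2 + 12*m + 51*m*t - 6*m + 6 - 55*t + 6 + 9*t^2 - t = -18*m^2 + m*(51*t + 6) + 9*t^2 - 56*t + 12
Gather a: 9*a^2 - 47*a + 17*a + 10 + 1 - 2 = 9*a^2 - 30*a + 9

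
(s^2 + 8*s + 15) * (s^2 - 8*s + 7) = s^4 - 42*s^2 - 64*s + 105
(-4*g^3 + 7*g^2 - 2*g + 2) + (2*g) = -4*g^3 + 7*g^2 + 2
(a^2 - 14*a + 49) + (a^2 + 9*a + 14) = 2*a^2 - 5*a + 63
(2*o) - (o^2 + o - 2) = -o^2 + o + 2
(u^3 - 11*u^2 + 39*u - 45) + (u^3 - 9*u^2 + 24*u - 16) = 2*u^3 - 20*u^2 + 63*u - 61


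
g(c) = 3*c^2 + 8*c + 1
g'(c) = 6*c + 8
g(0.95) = 11.31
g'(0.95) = 13.70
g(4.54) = 99.15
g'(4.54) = 35.24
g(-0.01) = 0.92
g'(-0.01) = 7.94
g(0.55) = 6.31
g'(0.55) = 11.30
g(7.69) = 239.93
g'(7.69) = 54.14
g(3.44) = 64.02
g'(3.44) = 28.64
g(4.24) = 88.85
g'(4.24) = 33.44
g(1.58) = 21.13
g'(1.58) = 17.48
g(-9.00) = 172.00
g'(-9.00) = -46.00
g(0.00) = 1.00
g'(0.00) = 8.00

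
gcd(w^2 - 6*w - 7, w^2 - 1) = w + 1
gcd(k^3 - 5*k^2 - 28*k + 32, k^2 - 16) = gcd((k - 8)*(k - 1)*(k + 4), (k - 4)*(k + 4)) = k + 4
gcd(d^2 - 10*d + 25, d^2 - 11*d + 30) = d - 5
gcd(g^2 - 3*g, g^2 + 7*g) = g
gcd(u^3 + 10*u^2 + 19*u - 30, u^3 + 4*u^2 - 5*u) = u^2 + 4*u - 5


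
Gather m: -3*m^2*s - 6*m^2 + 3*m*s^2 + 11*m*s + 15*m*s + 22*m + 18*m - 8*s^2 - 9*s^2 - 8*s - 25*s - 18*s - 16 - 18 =m^2*(-3*s - 6) + m*(3*s^2 + 26*s + 40) - 17*s^2 - 51*s - 34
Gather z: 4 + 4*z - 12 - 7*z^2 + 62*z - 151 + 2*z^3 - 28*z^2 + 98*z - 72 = 2*z^3 - 35*z^2 + 164*z - 231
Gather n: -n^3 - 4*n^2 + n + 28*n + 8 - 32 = -n^3 - 4*n^2 + 29*n - 24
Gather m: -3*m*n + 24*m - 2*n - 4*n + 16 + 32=m*(24 - 3*n) - 6*n + 48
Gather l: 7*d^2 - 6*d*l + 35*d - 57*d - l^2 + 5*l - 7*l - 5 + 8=7*d^2 - 22*d - l^2 + l*(-6*d - 2) + 3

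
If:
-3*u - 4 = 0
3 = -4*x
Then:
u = -4/3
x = -3/4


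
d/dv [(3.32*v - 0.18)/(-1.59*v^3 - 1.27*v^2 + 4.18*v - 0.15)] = (10.5576*v^3 + 3.3578*v^2 - 0.4572*v + 0.2544)/(2.5281*v^6 + 4.0386*v^5 - 11.6795*v^4 - 10.1402*v^3 + 17.8534*v^2 - 1.254*v + 0.0225)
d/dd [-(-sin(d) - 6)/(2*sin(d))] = -3*cos(d)/sin(d)^2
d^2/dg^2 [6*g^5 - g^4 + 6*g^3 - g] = 12*g*(10*g^2 - g + 3)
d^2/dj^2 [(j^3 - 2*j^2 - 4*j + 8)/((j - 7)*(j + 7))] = 90*(j^3 - 6*j^2 + 147*j - 98)/(j^6 - 147*j^4 + 7203*j^2 - 117649)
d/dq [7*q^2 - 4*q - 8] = 14*q - 4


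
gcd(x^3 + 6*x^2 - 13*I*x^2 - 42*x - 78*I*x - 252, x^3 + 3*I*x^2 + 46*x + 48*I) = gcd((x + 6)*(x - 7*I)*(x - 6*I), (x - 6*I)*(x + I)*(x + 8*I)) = x - 6*I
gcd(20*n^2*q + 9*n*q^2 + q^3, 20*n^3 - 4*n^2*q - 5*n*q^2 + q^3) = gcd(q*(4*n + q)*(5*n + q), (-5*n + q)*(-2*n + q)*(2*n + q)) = 1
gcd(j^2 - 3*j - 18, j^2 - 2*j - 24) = j - 6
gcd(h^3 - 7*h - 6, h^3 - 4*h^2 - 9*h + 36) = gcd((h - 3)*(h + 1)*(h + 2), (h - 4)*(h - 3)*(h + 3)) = h - 3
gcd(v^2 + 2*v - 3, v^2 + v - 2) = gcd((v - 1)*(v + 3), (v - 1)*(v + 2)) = v - 1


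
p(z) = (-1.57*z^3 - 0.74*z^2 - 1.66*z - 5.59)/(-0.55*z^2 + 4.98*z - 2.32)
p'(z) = (1.1*z - 4.98)*(-1.57*z^3 - 0.74*z^2 - 1.66*z - 5.59)/(-0.55*z^2 + 4.98*z - 2.32)^2 + (-4.71*z^2 - 1.48*z - 1.66)/(-0.55*z^2 + 4.98*z - 2.32)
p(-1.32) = 0.11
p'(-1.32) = 0.87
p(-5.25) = -4.81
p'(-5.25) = 1.65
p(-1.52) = -0.07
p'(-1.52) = 0.88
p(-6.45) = -6.90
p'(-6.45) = 1.83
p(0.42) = 20.08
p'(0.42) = 288.33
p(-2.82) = -1.37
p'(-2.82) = 1.15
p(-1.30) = 0.13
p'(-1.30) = 0.88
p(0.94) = -4.86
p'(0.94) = 6.37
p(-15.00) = -25.66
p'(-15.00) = 2.43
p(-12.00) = -18.55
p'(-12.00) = 2.30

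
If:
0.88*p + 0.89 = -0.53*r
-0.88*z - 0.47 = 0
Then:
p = -0.602272727272727*r - 1.01136363636364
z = -0.53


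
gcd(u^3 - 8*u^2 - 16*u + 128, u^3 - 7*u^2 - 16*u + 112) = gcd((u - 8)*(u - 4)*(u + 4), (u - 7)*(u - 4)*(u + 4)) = u^2 - 16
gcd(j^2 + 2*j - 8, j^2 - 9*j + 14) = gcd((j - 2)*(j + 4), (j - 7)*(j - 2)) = j - 2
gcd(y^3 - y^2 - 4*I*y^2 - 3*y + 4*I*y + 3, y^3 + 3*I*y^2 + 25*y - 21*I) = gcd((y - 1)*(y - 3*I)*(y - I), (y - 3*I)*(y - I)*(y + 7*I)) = y^2 - 4*I*y - 3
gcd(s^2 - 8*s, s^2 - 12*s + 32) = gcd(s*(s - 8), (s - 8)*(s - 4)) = s - 8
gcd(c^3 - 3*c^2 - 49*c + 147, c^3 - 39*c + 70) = c + 7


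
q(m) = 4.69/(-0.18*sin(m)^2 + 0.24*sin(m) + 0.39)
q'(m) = 4.69*(0.36*sin(m)*cos(m) - 0.24*cos(m))/(-0.18*sin(m)^2 + 0.24*sin(m) + 0.39)^2 = (1.6884*sin(m) - 1.1256)*cos(m)/(-0.18*sin(m)^2 + 0.24*sin(m) + 0.39)^2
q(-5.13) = 10.22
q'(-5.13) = 0.80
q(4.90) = -240.18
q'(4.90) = -1361.96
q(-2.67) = 19.24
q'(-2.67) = 28.36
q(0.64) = 10.00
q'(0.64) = -0.43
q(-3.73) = 10.03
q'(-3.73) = 0.72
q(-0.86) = 44.78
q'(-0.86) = -143.04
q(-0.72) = 30.56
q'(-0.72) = -71.45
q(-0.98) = 70.49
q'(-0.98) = -318.11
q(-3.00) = 13.30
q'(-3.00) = 10.86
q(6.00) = 15.18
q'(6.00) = -16.08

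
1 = 1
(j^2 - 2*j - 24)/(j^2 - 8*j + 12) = (j + 4)/(j - 2)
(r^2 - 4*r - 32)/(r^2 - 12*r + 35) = (r^2 - 4*r - 32)/(r^2 - 12*r + 35)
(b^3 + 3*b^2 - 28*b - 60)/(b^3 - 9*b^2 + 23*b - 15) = (b^2 + 8*b + 12)/(b^2 - 4*b + 3)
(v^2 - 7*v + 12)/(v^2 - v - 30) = (-v^2 + 7*v - 12)/(-v^2 + v + 30)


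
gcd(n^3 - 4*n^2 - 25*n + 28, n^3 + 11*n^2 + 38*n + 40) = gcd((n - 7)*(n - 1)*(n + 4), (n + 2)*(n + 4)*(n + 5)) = n + 4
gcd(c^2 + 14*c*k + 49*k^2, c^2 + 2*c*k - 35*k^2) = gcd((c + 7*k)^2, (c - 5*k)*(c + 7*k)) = c + 7*k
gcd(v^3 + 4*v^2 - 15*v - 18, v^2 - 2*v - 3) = v^2 - 2*v - 3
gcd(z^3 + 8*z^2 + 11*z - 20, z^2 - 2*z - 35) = z + 5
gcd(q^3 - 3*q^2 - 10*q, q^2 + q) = q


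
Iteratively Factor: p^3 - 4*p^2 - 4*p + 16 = (p - 2)*(p^2 - 2*p - 8) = (p - 2)*(p + 2)*(p - 4)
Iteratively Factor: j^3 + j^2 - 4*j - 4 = (j + 1)*(j^2 - 4) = (j - 2)*(j + 1)*(j + 2)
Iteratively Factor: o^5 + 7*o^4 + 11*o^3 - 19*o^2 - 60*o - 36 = (o + 3)*(o^4 + 4*o^3 - o^2 - 16*o - 12) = (o + 3)^2*(o^3 + o^2 - 4*o - 4) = (o - 2)*(o + 3)^2*(o^2 + 3*o + 2) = (o - 2)*(o + 1)*(o + 3)^2*(o + 2)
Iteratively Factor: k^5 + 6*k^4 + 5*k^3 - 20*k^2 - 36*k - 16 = (k + 2)*(k^4 + 4*k^3 - 3*k^2 - 14*k - 8) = (k + 1)*(k + 2)*(k^3 + 3*k^2 - 6*k - 8) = (k - 2)*(k + 1)*(k + 2)*(k^2 + 5*k + 4) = (k - 2)*(k + 1)*(k + 2)*(k + 4)*(k + 1)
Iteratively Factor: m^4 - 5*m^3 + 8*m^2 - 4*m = (m - 2)*(m^3 - 3*m^2 + 2*m) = (m - 2)*(m - 1)*(m^2 - 2*m) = m*(m - 2)*(m - 1)*(m - 2)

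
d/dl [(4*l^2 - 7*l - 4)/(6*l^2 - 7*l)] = 2*(7*l^2 + 24*l - 14)/(l^2*(36*l^2 - 84*l + 49))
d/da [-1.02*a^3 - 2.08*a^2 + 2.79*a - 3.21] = -3.06*a^2 - 4.16*a + 2.79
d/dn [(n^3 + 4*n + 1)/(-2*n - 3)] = (-4*n^3 - 9*n^2 - 10)/(4*n^2 + 12*n + 9)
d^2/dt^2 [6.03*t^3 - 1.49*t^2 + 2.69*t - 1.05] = 36.18*t - 2.98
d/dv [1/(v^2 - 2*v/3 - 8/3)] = 6*(1 - 3*v)/(-3*v^2 + 2*v + 8)^2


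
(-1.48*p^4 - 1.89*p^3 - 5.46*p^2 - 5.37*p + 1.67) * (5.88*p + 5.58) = -8.7024*p^5 - 19.3716*p^4 - 42.651*p^3 - 62.0424*p^2 - 20.145*p + 9.3186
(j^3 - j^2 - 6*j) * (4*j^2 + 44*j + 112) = 4*j^5 + 40*j^4 + 44*j^3 - 376*j^2 - 672*j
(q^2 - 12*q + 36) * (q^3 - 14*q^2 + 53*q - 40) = q^5 - 26*q^4 + 257*q^3 - 1180*q^2 + 2388*q - 1440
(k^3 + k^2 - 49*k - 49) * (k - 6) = k^4 - 5*k^3 - 55*k^2 + 245*k + 294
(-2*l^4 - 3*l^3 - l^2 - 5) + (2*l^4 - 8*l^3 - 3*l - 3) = -11*l^3 - l^2 - 3*l - 8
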